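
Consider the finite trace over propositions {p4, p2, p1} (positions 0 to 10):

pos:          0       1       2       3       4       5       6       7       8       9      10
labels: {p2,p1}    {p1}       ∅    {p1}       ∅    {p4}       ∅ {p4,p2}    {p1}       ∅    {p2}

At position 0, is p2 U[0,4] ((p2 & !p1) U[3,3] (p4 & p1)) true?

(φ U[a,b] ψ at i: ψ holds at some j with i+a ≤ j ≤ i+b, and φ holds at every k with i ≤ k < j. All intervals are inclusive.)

Need some j in [0,4] with ((p2 & !p1) U[3,3] (p4 & p1)), and p2 at every k in [0,j-1].
  j=0: ((p2 & !p1) U[3,3] (p4 & p1)) — fails.
  j=1: ((p2 & !p1) U[3,3] (p4 & p1)) — fails.
  j=2: ((p2 & !p1) U[3,3] (p4 & p1)) — fails.
  j=3: ((p2 & !p1) U[3,3] (p4 & p1)) — fails.
  j=4: ((p2 & !p1) U[3,3] (p4 & p1)) — fails.
No j in the window works → until fails.

Does not hold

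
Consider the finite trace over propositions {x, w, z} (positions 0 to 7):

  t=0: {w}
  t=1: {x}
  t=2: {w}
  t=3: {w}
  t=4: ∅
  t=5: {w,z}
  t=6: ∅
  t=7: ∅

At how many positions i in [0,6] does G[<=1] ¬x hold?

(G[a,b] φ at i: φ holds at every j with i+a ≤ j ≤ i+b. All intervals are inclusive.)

5

Evaluate at each i in [0,6]:
  i=0: ✗ (fails at j=1)
  i=1: ✗ (fails at j=1)
  i=2: ✓ (all of [2,3])
  i=3: ✓ (all of [3,4])
  i=4: ✓ (all of [4,5])
  i=5: ✓ (all of [5,6])
  i=6: ✓ (all of [6,7])
Positions where it holds: {2, 3, 4, 5, 6} → 5.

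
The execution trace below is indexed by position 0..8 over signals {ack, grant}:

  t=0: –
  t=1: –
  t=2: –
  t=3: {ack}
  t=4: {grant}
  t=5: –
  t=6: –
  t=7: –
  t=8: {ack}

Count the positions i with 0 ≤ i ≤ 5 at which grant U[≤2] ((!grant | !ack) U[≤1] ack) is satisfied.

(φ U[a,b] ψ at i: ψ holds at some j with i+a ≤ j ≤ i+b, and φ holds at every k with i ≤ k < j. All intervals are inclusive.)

Evaluate at each i in [0,5]:
  i=0: ✗ (lhs fails at k=0 before rhs at j=2)
  i=1: ✗ (lhs fails at k=1 before rhs at j=2)
  i=2: ✓ (rhs at j=2)
  i=3: ✓ (rhs at j=3)
  i=4: ✗ (no rhs in [4,6])
  i=5: ✗ (lhs fails at k=5 before rhs at j=7)
Positions where it holds: {2, 3} → 2.

2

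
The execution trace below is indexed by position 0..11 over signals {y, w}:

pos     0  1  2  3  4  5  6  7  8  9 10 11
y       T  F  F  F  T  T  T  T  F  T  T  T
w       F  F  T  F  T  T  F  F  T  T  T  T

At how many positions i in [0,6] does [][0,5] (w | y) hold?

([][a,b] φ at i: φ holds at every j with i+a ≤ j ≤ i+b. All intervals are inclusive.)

3

Evaluate at each i in [0,6]:
  i=0: ✗ (fails at j=1)
  i=1: ✗ (fails at j=1)
  i=2: ✗ (fails at j=3)
  i=3: ✗ (fails at j=3)
  i=4: ✓ (all of [4,9])
  i=5: ✓ (all of [5,10])
  i=6: ✓ (all of [6,11])
Positions where it holds: {4, 5, 6} → 3.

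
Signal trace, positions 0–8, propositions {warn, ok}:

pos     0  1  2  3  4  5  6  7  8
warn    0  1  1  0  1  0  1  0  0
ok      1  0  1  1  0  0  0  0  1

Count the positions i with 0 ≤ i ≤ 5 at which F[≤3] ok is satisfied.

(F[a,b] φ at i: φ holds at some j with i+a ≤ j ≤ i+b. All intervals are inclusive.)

Evaluate at each i in [0,5]:
  i=0: ✓ (witness j=0)
  i=1: ✓ (witness j=2)
  i=2: ✓ (witness j=2)
  i=3: ✓ (witness j=3)
  i=4: ✗ (none in [4,7])
  i=5: ✓ (witness j=8)
Positions where it holds: {0, 1, 2, 3, 5} → 5.

5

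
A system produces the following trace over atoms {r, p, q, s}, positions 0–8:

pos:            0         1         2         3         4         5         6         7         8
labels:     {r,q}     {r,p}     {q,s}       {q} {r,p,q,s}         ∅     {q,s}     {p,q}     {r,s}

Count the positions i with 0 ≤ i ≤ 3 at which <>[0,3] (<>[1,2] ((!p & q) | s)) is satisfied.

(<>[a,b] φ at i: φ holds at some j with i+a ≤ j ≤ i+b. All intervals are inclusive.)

Evaluate at each i in [0,3]:
  i=0: ✓ (witness j=0)
  i=1: ✓ (witness j=1)
  i=2: ✓ (witness j=2)
  i=3: ✓ (witness j=3)
Positions where it holds: {0, 1, 2, 3} → 4.

4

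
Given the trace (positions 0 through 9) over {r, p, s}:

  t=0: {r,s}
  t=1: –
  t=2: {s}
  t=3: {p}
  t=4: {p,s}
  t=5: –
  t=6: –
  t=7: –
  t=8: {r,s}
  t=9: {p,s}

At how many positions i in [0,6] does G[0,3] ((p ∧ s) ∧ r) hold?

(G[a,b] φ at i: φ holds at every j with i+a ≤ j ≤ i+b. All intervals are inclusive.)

0

Evaluate at each i in [0,6]:
  i=0: ✗ (fails at j=0)
  i=1: ✗ (fails at j=1)
  i=2: ✗ (fails at j=2)
  i=3: ✗ (fails at j=3)
  i=4: ✗ (fails at j=4)
  i=5: ✗ (fails at j=5)
  i=6: ✗ (fails at j=6)
Positions where it holds: {} → 0.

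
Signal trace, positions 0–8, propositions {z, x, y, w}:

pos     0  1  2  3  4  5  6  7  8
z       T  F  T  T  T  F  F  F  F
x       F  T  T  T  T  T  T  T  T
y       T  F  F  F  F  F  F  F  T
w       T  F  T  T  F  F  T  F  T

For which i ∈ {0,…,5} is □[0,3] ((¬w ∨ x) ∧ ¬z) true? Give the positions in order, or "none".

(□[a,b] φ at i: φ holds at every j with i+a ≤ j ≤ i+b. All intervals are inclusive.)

Evaluate at each i in [0,5]:
  i=0: ✗ (fails at j=0)
  i=1: ✗ (fails at j=2)
  i=2: ✗ (fails at j=2)
  i=3: ✗ (fails at j=3)
  i=4: ✗ (fails at j=4)
  i=5: ✓ (all of [5,8])

5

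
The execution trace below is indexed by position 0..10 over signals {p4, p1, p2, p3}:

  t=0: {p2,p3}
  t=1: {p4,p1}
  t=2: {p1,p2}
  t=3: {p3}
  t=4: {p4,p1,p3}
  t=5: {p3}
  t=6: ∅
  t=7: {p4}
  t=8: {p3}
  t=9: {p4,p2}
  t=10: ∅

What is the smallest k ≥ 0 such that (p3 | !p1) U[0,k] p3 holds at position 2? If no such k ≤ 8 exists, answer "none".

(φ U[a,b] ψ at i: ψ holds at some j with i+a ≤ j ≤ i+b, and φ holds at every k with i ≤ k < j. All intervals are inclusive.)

Need earliest j ≥ 2 with p3, and (p3 | !p1) at every k in [2,j-1].
  j=2: rhs fails.
  j=3: rhs holds but lhs fails at k=2.
  j=4: rhs holds but lhs fails at k=2.
  j=5: rhs holds but lhs fails at k=2.
  j=6: rhs fails.
  j=7: rhs fails.
  j=8: rhs holds but lhs fails at k=2.
  j=9: rhs fails.
  j=10: rhs fails.
No witness within the range → none.

none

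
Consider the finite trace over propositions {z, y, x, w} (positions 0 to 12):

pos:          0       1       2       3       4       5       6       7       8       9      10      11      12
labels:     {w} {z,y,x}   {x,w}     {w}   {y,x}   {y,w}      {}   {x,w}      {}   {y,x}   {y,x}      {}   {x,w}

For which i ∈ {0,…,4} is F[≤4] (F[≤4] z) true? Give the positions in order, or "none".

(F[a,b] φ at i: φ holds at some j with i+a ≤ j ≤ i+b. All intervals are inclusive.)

0, 1

Evaluate at each i in [0,4]:
  i=0: ✓ (witness j=0)
  i=1: ✓ (witness j=1)
  i=2: ✗ (none in [2,6])
  i=3: ✗ (none in [3,7])
  i=4: ✗ (none in [4,8])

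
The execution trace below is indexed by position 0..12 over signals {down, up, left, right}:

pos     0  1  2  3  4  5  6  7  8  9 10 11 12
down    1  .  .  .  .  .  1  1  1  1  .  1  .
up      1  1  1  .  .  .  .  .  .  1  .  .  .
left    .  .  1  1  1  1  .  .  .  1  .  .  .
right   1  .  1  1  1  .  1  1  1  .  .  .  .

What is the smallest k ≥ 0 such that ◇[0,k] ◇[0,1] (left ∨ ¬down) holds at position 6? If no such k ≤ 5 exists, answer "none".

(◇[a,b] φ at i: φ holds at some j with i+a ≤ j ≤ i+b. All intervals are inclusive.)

2

Scan j = 6,7,… for ◇[0,1] (left ∨ ¬down):
  j=6: fails
  j=7: fails
  j=8: holds
First hit at j=8, so smallest k = 8-6 = 2.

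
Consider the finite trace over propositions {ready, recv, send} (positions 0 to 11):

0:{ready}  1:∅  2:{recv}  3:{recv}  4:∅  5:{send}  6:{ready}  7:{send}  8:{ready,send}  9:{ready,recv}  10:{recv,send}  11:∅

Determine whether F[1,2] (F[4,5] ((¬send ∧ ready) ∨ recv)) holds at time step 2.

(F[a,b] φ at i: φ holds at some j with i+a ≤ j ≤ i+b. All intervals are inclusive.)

Check F[4,5] ((¬send ∧ ready) ∨ recv) at each j in [3,4]:
  j=3: fails (none in [7,8])
  j=4: holds (witness at 9)
Found at j=4 → formula holds.

True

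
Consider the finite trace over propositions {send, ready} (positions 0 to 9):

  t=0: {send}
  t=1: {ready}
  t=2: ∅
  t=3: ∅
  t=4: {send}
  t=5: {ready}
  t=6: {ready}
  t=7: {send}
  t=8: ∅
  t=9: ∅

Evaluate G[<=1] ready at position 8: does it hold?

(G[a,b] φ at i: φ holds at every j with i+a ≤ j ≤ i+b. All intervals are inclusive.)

Check ready at every j in [8,9]:
  j=8: false
  j=9: false
Fails at j=8 → formula fails.

No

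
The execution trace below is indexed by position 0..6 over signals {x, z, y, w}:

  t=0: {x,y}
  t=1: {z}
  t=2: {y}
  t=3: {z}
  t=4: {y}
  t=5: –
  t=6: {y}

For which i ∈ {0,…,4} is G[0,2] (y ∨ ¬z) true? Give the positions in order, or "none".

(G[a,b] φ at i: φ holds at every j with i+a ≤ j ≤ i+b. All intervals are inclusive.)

Evaluate at each i in [0,4]:
  i=0: ✗ (fails at j=1)
  i=1: ✗ (fails at j=1)
  i=2: ✗ (fails at j=3)
  i=3: ✗ (fails at j=3)
  i=4: ✓ (all of [4,6])

4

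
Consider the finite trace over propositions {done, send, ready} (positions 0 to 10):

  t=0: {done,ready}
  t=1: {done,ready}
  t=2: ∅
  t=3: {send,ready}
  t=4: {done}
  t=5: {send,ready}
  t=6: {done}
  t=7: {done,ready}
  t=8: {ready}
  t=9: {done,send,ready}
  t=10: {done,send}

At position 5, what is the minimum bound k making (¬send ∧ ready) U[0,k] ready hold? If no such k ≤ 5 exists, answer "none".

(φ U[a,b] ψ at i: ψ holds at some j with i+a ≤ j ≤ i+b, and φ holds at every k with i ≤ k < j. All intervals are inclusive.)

Need earliest j ≥ 5 with ready, and (¬send ∧ ready) at every k in [5,j-1].
  j=5: rhs holds (empty prefix). k = 0.

0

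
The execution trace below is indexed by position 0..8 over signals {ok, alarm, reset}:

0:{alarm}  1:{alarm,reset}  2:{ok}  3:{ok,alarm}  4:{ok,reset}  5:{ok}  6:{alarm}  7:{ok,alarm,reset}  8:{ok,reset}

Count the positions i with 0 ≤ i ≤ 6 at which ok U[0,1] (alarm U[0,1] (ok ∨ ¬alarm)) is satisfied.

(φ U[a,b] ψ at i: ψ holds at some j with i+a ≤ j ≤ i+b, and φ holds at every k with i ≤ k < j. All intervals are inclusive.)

Evaluate at each i in [0,6]:
  i=0: ✗ (lhs fails at k=0 before rhs at j=1)
  i=1: ✓ (rhs at j=1)
  i=2: ✓ (rhs at j=2)
  i=3: ✓ (rhs at j=3)
  i=4: ✓ (rhs at j=4)
  i=5: ✓ (rhs at j=5)
  i=6: ✓ (rhs at j=6)
Positions where it holds: {1, 2, 3, 4, 5, 6} → 6.

6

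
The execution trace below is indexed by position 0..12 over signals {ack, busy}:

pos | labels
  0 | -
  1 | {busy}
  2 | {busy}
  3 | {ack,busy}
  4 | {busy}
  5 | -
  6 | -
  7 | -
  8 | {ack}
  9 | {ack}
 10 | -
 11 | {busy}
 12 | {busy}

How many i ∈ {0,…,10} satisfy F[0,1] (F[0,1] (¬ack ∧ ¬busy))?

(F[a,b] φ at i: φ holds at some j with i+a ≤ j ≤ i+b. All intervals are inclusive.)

Evaluate at each i in [0,10]:
  i=0: ✓ (witness j=0)
  i=1: ✗ (none in [1,2])
  i=2: ✗ (none in [2,3])
  i=3: ✓ (witness j=4)
  i=4: ✓ (witness j=4)
  i=5: ✓ (witness j=5)
  i=6: ✓ (witness j=6)
  i=7: ✓ (witness j=7)
  i=8: ✓ (witness j=9)
  i=9: ✓ (witness j=9)
  i=10: ✓ (witness j=10)
Positions where it holds: {0, 3, 4, 5, 6, 7, 8, 9, 10} → 9.

9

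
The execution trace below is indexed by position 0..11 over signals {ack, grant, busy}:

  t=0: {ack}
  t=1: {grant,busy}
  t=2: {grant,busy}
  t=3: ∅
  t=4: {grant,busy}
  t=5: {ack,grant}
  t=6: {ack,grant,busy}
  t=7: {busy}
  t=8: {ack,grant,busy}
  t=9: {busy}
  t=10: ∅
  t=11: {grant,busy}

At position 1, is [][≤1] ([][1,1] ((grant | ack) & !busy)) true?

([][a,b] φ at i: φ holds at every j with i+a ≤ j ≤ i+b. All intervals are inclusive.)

False

Check [][1,1] ((grant | ack) & !busy) at every j in [1,2]:
  j=1: fails at 2
  j=2: fails at 3
Fails at j=1 → formula fails.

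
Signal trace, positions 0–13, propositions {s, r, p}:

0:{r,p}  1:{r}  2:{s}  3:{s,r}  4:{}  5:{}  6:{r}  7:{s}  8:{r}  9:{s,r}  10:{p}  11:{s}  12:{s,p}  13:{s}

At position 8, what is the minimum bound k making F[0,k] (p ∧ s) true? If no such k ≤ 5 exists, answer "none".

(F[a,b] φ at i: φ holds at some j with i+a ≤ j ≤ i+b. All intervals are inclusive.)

4

Scan j = 8,9,… for (p ∧ s):
  j=8: fails
  j=9: fails
  j=10: fails
  j=11: fails
  j=12: holds
First hit at j=12, so smallest k = 12-8 = 4.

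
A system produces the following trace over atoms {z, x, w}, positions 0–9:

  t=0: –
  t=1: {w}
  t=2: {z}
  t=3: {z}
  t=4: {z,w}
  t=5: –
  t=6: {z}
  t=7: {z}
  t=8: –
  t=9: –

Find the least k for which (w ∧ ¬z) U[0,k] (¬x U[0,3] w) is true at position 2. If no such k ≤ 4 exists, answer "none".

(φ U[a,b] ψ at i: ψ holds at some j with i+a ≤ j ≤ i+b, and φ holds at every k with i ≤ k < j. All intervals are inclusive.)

0

Need earliest j ≥ 2 with (¬x U[0,3] w), and (w ∧ ¬z) at every k in [2,j-1].
  j=2: rhs holds (empty prefix). k = 0.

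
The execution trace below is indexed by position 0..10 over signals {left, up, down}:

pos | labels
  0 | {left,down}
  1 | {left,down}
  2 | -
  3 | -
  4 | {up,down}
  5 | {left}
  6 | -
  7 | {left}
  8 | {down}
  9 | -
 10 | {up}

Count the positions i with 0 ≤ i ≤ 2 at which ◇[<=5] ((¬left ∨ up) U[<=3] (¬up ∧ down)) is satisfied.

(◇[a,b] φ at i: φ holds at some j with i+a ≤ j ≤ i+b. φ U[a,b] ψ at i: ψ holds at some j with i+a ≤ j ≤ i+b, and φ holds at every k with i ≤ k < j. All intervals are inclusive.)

Evaluate at each i in [0,2]:
  i=0: ✓ (witness j=0)
  i=1: ✓ (witness j=1)
  i=2: ✗ (none in [2,7])
Positions where it holds: {0, 1} → 2.

2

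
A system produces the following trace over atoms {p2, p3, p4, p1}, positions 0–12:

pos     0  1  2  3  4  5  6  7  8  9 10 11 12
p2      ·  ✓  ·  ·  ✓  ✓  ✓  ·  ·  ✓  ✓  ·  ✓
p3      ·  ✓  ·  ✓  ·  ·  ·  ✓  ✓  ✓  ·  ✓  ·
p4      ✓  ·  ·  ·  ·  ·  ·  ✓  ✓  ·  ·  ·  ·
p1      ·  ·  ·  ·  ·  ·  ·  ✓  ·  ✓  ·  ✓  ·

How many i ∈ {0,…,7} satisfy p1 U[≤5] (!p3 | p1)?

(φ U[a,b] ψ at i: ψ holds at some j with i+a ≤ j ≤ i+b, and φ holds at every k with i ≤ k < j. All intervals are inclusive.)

6

Evaluate at each i in [0,7]:
  i=0: ✓ (rhs at j=0)
  i=1: ✗ (lhs fails at k=1 before rhs at j=2)
  i=2: ✓ (rhs at j=2)
  i=3: ✗ (lhs fails at k=3 before rhs at j=4)
  i=4: ✓ (rhs at j=4)
  i=5: ✓ (rhs at j=5)
  i=6: ✓ (rhs at j=6)
  i=7: ✓ (rhs at j=7)
Positions where it holds: {0, 2, 4, 5, 6, 7} → 6.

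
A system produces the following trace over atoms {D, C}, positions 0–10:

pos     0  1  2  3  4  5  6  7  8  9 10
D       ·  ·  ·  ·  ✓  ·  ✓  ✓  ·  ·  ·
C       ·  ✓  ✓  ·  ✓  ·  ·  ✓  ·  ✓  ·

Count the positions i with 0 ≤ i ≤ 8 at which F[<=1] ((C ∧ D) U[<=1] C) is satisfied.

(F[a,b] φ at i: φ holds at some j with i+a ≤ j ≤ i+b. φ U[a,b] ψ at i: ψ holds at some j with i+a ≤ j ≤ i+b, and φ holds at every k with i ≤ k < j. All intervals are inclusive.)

8

Evaluate at each i in [0,8]:
  i=0: ✓ (witness j=1)
  i=1: ✓ (witness j=1)
  i=2: ✓ (witness j=2)
  i=3: ✓ (witness j=4)
  i=4: ✓ (witness j=4)
  i=5: ✗ (none in [5,6])
  i=6: ✓ (witness j=7)
  i=7: ✓ (witness j=7)
  i=8: ✓ (witness j=9)
Positions where it holds: {0, 1, 2, 3, 4, 6, 7, 8} → 8.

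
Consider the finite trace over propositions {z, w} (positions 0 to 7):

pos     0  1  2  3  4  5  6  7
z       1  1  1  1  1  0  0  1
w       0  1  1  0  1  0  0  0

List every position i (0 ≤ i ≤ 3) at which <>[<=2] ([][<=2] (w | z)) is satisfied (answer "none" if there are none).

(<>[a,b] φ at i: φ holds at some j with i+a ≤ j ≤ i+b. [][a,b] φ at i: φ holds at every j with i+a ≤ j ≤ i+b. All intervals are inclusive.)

0, 1, 2

Evaluate at each i in [0,3]:
  i=0: ✓ (witness j=0)
  i=1: ✓ (witness j=1)
  i=2: ✓ (witness j=2)
  i=3: ✗ (none in [3,5])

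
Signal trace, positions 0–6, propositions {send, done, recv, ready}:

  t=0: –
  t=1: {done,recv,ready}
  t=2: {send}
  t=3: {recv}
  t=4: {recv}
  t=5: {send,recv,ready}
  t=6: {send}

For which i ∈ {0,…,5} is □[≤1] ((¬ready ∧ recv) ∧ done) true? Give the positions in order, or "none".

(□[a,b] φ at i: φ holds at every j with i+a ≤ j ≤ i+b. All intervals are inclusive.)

none

Evaluate at each i in [0,5]:
  i=0: ✗ (fails at j=0)
  i=1: ✗ (fails at j=1)
  i=2: ✗ (fails at j=2)
  i=3: ✗ (fails at j=3)
  i=4: ✗ (fails at j=4)
  i=5: ✗ (fails at j=5)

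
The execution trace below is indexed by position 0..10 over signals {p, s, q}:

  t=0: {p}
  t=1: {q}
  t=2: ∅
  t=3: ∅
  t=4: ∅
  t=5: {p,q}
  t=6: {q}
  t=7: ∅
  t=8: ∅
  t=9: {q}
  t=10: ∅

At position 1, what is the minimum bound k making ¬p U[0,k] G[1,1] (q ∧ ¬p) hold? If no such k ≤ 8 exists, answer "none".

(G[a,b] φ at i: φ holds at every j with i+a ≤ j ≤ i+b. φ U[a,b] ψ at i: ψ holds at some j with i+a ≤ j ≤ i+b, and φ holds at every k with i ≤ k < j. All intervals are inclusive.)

4

Need earliest j ≥ 1 with G[1,1] (q ∧ ¬p), and ¬p at every k in [1,j-1].
  j=1: rhs fails.
  j=2: rhs fails.
  j=3: rhs fails.
  j=4: rhs fails.
  j=5: rhs holds; lhs holds on [1,4]. k = 4.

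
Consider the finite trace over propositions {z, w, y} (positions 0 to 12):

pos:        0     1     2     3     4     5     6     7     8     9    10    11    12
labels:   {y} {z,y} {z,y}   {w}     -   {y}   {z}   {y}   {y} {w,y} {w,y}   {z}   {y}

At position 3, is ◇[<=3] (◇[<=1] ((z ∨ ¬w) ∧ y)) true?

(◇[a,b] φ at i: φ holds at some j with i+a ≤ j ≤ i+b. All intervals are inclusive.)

Check ◇[<=1] ((z ∨ ¬w) ∧ y) at each j in [3,6]:
  j=3: fails (none in [3,4])
  j=4: holds (witness at 5)
  j=5: holds (witness at 5)
  j=6: holds (witness at 7)
Found at j=4 → formula holds.

Yes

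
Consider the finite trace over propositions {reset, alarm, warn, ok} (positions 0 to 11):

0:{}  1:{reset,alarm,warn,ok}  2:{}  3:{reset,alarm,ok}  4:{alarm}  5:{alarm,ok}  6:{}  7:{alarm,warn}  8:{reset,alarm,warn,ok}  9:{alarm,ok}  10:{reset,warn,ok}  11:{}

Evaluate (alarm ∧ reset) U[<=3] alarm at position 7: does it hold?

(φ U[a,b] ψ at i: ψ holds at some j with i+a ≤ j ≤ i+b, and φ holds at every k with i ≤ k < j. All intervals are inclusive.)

True

Need some j in [7,10] with alarm, and (alarm ∧ reset) at every k in [7,j-1].
  j=7: alarm holds; no prefix to check → satisfied.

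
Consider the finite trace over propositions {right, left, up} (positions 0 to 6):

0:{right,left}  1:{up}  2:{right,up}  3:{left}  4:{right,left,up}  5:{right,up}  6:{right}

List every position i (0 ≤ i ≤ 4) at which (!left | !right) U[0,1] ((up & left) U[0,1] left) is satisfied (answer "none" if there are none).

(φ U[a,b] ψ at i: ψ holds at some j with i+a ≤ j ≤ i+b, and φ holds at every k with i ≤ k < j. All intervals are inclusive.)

Evaluate at each i in [0,4]:
  i=0: ✓ (rhs at j=0)
  i=1: ✗ (no rhs in [1,2])
  i=2: ✓ (rhs at j=3; lhs holds on [2,2])
  i=3: ✓ (rhs at j=3)
  i=4: ✓ (rhs at j=4)

0, 2, 3, 4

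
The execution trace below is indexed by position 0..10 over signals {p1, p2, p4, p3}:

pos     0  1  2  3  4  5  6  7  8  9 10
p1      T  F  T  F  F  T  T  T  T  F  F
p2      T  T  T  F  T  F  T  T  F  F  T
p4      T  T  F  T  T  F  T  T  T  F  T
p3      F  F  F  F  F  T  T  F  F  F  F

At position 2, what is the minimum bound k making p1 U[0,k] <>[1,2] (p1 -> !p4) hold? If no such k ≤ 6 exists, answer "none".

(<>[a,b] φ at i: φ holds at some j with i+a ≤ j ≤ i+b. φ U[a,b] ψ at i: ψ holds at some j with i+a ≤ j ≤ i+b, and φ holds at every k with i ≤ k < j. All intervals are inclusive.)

Need earliest j ≥ 2 with <>[1,2] (p1 -> !p4), and p1 at every k in [2,j-1].
  j=2: rhs holds (empty prefix). k = 0.

0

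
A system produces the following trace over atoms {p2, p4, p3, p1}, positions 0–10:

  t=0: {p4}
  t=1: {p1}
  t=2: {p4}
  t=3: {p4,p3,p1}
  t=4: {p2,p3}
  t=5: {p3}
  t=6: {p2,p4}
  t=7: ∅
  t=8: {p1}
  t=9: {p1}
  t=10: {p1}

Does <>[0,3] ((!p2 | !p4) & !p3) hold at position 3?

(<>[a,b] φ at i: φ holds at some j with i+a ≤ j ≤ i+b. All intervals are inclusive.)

Check ((!p2 | !p4) & !p3) at each j in [3,6]:
  j=3: false
  j=4: false
  j=5: false
  j=6: false
No position in the window satisfies it → formula fails.

Does not hold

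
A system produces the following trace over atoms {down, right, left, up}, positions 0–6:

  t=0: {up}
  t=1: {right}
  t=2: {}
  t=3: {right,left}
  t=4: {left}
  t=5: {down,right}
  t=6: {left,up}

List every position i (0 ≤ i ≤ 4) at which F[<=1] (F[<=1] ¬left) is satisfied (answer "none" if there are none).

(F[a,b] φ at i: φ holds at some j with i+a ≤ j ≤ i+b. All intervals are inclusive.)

Evaluate at each i in [0,4]:
  i=0: ✓ (witness j=0)
  i=1: ✓ (witness j=1)
  i=2: ✓ (witness j=2)
  i=3: ✓ (witness j=4)
  i=4: ✓ (witness j=4)

0, 1, 2, 3, 4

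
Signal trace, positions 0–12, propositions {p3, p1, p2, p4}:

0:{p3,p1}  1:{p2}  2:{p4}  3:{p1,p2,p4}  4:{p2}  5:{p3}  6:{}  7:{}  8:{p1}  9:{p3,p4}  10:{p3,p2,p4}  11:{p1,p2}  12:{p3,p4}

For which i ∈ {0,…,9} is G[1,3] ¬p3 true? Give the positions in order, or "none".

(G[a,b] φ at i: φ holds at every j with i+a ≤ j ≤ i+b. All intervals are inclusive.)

Evaluate at each i in [0,9]:
  i=0: ✓ (all of [1,3])
  i=1: ✓ (all of [2,4])
  i=2: ✗ (fails at j=5)
  i=3: ✗ (fails at j=5)
  i=4: ✗ (fails at j=5)
  i=5: ✓ (all of [6,8])
  i=6: ✗ (fails at j=9)
  i=7: ✗ (fails at j=9)
  i=8: ✗ (fails at j=9)
  i=9: ✗ (fails at j=10)

0, 1, 5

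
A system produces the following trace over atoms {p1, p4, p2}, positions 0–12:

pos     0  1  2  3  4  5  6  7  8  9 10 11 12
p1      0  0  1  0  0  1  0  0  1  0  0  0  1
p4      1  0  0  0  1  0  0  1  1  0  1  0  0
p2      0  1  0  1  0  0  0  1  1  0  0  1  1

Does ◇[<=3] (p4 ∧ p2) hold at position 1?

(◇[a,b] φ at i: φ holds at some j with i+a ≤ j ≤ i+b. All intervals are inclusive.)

False

Check (p4 ∧ p2) at each j in [1,4]:
  j=1: false
  j=2: false
  j=3: false
  j=4: false
No position in the window satisfies it → formula fails.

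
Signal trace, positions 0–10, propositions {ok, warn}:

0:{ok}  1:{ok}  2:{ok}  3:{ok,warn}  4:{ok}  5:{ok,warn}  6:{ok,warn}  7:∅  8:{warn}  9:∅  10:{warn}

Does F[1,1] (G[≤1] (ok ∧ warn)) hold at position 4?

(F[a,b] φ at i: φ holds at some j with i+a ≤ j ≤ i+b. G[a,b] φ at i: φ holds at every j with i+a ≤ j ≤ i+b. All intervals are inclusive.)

Holds

Check G[≤1] (ok ∧ warn) at each j in [5,5]:
  j=5: holds on [5,6]
Found at j=5 → formula holds.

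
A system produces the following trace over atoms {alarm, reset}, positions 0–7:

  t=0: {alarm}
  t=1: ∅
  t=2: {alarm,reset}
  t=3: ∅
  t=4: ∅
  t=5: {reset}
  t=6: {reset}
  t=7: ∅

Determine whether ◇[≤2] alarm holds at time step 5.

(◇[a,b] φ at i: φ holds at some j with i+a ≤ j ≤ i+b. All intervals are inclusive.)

Does not hold

Check alarm at each j in [5,7]:
  j=5: false
  j=6: false
  j=7: false
No position in the window satisfies it → formula fails.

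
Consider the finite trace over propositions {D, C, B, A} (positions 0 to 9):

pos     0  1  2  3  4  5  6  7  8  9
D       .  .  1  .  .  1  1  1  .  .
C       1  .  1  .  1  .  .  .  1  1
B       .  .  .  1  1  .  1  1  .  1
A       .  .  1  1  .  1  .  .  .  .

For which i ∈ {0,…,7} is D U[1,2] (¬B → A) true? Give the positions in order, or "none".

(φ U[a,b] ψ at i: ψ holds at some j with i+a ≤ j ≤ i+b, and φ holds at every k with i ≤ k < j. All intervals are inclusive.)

2, 5, 6

Evaluate at each i in [0,7]:
  i=0: ✗ (lhs fails at k=0 before rhs at j=2)
  i=1: ✗ (lhs fails at k=1 before rhs at j=2)
  i=2: ✓ (rhs at j=3; lhs holds on [2,2])
  i=3: ✗ (lhs fails at k=3 before rhs at j=4)
  i=4: ✗ (lhs fails at k=4 before rhs at j=5)
  i=5: ✓ (rhs at j=6; lhs holds on [5,5])
  i=6: ✓ (rhs at j=7; lhs holds on [6,6])
  i=7: ✗ (lhs fails at k=8 before rhs at j=9)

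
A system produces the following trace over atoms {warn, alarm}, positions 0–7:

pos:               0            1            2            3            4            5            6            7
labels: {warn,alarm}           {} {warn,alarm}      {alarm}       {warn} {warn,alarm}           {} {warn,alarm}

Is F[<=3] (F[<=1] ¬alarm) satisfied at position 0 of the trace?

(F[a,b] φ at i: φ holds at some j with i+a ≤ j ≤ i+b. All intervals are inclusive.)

Holds

Check F[<=1] ¬alarm at each j in [0,3]:
  j=0: holds (witness at 1)
  j=1: holds (witness at 1)
  j=2: fails (none in [2,3])
  j=3: holds (witness at 4)
Found at j=0 → formula holds.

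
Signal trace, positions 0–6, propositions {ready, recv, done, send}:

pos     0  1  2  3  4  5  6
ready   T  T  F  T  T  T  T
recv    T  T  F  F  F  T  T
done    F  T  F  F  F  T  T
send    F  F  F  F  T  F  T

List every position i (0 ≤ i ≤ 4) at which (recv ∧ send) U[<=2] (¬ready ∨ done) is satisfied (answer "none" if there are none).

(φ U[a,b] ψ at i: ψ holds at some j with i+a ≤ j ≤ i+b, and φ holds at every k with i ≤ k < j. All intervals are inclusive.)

Evaluate at each i in [0,4]:
  i=0: ✗ (lhs fails at k=0 before rhs at j=1)
  i=1: ✓ (rhs at j=1)
  i=2: ✓ (rhs at j=2)
  i=3: ✗ (lhs fails at k=3 before rhs at j=5)
  i=4: ✗ (lhs fails at k=4 before rhs at j=5)

1, 2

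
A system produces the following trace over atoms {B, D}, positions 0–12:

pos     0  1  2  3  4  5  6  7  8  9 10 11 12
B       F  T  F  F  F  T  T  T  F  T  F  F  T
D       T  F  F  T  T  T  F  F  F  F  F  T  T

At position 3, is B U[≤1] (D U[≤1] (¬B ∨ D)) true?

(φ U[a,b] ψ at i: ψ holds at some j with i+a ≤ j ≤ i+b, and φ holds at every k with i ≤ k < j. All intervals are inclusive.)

Yes

Need some j in [3,4] with (D U[≤1] (¬B ∨ D)), and B at every k in [3,j-1].
  j=3: (D U[≤1] (¬B ∨ D)) holds; no prefix to check → satisfied.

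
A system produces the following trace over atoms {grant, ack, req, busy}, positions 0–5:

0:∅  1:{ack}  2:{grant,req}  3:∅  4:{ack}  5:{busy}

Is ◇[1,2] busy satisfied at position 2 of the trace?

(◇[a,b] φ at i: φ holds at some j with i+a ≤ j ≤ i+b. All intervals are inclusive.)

Check busy at each j in [3,4]:
  j=3: false
  j=4: false
No position in the window satisfies it → formula fails.

Does not hold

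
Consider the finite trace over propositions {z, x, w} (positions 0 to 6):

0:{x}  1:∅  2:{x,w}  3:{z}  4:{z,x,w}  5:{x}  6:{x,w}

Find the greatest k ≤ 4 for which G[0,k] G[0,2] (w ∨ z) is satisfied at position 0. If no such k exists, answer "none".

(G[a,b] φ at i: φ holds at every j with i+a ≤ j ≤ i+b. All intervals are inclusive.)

none

G[0,2] (w ∨ z) must hold from j=0 onward; find where it first fails.
  j=0: fails → no k works.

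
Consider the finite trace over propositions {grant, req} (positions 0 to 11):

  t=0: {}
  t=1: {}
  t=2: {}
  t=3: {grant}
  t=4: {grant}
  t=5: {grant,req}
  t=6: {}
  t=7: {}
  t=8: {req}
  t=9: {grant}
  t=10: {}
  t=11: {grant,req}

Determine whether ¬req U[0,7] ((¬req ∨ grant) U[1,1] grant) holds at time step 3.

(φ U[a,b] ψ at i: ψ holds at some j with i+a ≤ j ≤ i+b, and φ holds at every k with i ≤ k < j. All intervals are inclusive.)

Need some j in [3,10] with ((¬req ∨ grant) U[1,1] grant), and ¬req at every k in [3,j-1].
  j=3: ((¬req ∨ grant) U[1,1] grant) holds; no prefix to check → satisfied.

True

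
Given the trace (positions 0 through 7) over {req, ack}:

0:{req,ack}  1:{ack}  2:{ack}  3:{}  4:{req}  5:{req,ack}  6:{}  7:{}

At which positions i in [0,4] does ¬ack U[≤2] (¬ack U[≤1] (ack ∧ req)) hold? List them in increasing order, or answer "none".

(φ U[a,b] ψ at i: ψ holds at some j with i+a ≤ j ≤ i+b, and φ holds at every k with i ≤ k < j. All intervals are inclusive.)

Evaluate at each i in [0,4]:
  i=0: ✓ (rhs at j=0)
  i=1: ✗ (no rhs in [1,3])
  i=2: ✗ (lhs fails at k=2 before rhs at j=4)
  i=3: ✓ (rhs at j=4; lhs holds on [3,3])
  i=4: ✓ (rhs at j=4)

0, 3, 4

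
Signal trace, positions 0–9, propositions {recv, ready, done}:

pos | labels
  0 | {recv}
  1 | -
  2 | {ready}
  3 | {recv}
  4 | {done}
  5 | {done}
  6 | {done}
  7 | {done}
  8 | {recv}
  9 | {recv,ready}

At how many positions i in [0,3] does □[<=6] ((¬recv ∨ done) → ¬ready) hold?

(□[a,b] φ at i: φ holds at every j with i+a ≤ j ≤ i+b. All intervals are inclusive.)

1

Evaluate at each i in [0,3]:
  i=0: ✗ (fails at j=2)
  i=1: ✗ (fails at j=2)
  i=2: ✗ (fails at j=2)
  i=3: ✓ (all of [3,9])
Positions where it holds: {3} → 1.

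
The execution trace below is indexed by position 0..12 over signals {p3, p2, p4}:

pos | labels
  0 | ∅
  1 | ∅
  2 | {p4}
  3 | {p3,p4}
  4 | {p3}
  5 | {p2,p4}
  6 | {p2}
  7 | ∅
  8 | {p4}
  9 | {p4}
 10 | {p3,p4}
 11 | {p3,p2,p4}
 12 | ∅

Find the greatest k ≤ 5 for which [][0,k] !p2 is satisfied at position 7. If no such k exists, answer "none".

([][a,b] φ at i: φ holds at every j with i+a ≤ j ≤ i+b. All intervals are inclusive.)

!p2 must hold from j=7 onward; find where it first fails.
  j=7: holds
  j=8: holds
  j=9: holds
  j=10: holds
  j=11: fails
Holds on [7,10], so largest k = 3.

3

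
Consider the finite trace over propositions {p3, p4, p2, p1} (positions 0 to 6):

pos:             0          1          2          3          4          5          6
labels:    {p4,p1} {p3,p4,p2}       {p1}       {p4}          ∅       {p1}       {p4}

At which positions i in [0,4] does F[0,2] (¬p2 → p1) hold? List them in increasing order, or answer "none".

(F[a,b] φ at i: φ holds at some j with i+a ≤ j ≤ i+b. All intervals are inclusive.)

Evaluate at each i in [0,4]:
  i=0: ✓ (witness j=0)
  i=1: ✓ (witness j=1)
  i=2: ✓ (witness j=2)
  i=3: ✓ (witness j=5)
  i=4: ✓ (witness j=5)

0, 1, 2, 3, 4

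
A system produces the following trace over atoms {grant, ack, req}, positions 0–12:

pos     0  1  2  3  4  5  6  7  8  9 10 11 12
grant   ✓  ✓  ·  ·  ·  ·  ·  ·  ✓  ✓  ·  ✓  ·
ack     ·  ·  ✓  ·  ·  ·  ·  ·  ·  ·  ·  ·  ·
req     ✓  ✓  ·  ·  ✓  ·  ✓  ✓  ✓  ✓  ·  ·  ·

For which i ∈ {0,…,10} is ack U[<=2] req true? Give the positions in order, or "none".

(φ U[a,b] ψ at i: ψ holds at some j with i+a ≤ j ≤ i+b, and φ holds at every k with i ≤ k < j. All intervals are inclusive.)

0, 1, 4, 6, 7, 8, 9

Evaluate at each i in [0,10]:
  i=0: ✓ (rhs at j=0)
  i=1: ✓ (rhs at j=1)
  i=2: ✗ (lhs fails at k=3 before rhs at j=4)
  i=3: ✗ (lhs fails at k=3 before rhs at j=4)
  i=4: ✓ (rhs at j=4)
  i=5: ✗ (lhs fails at k=5 before rhs at j=6)
  i=6: ✓ (rhs at j=6)
  i=7: ✓ (rhs at j=7)
  i=8: ✓ (rhs at j=8)
  i=9: ✓ (rhs at j=9)
  i=10: ✗ (no rhs in [10,12])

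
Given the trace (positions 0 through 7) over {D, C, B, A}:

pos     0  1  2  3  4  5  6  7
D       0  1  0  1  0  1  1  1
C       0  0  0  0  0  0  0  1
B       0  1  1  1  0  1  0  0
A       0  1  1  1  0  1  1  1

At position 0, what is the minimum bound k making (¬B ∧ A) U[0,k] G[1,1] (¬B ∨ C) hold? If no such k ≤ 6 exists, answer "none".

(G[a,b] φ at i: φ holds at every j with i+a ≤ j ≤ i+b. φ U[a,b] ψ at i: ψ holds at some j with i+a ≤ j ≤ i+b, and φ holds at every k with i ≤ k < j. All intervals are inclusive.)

Need earliest j ≥ 0 with G[1,1] (¬B ∨ C), and (¬B ∧ A) at every k in [0,j-1].
  j=0: rhs fails.
  j=1: rhs fails.
  j=2: rhs fails.
  j=3: rhs holds but lhs fails at k=0.
  j=4: rhs fails.
  j=5: rhs holds but lhs fails at k=0.
  j=6: rhs holds but lhs fails at k=0.
No witness within the range → none.

none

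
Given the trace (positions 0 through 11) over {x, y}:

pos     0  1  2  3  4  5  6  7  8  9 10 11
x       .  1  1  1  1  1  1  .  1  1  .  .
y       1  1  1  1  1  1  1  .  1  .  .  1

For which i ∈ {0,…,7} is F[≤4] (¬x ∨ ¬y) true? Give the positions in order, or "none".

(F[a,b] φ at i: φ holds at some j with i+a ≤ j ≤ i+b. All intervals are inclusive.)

Evaluate at each i in [0,7]:
  i=0: ✓ (witness j=0)
  i=1: ✗ (none in [1,5])
  i=2: ✗ (none in [2,6])
  i=3: ✓ (witness j=7)
  i=4: ✓ (witness j=7)
  i=5: ✓ (witness j=7)
  i=6: ✓ (witness j=7)
  i=7: ✓ (witness j=7)

0, 3, 4, 5, 6, 7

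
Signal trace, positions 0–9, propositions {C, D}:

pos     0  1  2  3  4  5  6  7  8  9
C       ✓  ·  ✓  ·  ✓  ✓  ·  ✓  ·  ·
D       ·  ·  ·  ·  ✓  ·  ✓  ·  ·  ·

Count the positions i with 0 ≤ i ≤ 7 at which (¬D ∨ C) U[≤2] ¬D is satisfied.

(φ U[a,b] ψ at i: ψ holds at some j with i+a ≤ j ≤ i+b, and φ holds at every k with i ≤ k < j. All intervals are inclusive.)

Evaluate at each i in [0,7]:
  i=0: ✓ (rhs at j=0)
  i=1: ✓ (rhs at j=1)
  i=2: ✓ (rhs at j=2)
  i=3: ✓ (rhs at j=3)
  i=4: ✓ (rhs at j=5; lhs holds on [4,4])
  i=5: ✓ (rhs at j=5)
  i=6: ✗ (lhs fails at k=6 before rhs at j=7)
  i=7: ✓ (rhs at j=7)
Positions where it holds: {0, 1, 2, 3, 4, 5, 7} → 7.

7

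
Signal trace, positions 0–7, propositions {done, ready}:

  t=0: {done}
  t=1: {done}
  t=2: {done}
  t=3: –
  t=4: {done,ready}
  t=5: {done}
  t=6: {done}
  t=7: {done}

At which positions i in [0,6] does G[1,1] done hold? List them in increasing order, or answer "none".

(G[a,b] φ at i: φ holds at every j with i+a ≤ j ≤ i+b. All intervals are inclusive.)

Evaluate at each i in [0,6]:
  i=0: ✓ (all of [1,1])
  i=1: ✓ (all of [2,2])
  i=2: ✗ (fails at j=3)
  i=3: ✓ (all of [4,4])
  i=4: ✓ (all of [5,5])
  i=5: ✓ (all of [6,6])
  i=6: ✓ (all of [7,7])

0, 1, 3, 4, 5, 6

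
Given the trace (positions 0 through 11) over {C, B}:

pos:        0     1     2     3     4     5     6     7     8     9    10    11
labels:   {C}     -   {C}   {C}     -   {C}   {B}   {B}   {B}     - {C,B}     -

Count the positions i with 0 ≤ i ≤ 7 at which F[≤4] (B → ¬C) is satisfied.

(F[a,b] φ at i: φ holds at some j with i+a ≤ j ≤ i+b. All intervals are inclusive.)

Evaluate at each i in [0,7]:
  i=0: ✓ (witness j=0)
  i=1: ✓ (witness j=1)
  i=2: ✓ (witness j=2)
  i=3: ✓ (witness j=3)
  i=4: ✓ (witness j=4)
  i=5: ✓ (witness j=5)
  i=6: ✓ (witness j=6)
  i=7: ✓ (witness j=7)
Positions where it holds: {0, 1, 2, 3, 4, 5, 6, 7} → 8.

8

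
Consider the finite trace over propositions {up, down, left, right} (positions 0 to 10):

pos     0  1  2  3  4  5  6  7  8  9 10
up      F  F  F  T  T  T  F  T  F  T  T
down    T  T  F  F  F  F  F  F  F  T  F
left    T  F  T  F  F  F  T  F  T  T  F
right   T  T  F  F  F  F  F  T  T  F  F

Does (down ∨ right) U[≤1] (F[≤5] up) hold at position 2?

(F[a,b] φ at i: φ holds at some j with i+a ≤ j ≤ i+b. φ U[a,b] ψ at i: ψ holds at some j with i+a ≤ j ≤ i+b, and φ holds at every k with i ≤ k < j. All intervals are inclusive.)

Holds

Need some j in [2,3] with F[≤5] up, and (down ∨ right) at every k in [2,j-1].
  j=2: F[≤5] up holds; no prefix to check → satisfied.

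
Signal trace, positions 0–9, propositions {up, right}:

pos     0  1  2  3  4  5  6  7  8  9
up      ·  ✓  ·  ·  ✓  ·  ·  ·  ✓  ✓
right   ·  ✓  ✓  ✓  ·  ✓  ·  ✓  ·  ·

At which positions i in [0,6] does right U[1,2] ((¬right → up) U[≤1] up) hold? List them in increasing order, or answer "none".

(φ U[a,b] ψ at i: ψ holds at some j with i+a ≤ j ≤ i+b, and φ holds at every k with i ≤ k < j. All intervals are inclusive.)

Evaluate at each i in [0,6]:
  i=0: ✗ (lhs fails at k=0 before rhs at j=1)
  i=1: ✓ (rhs at j=3; lhs holds on [1,2])
  i=2: ✓ (rhs at j=3; lhs holds on [2,2])
  i=3: ✓ (rhs at j=4; lhs holds on [3,3])
  i=4: ✗ (no rhs in [5,6])
  i=5: ✗ (lhs fails at k=6 before rhs at j=7)
  i=6: ✗ (lhs fails at k=6 before rhs at j=7)

1, 2, 3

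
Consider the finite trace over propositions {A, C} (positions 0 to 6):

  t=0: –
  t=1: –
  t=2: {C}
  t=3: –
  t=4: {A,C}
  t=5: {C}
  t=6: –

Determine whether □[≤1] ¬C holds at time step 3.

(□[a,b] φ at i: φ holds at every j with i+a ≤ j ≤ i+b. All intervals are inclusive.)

Check ¬C at every j in [3,4]:
  j=3: true
  j=4: false
Fails at j=4 → formula fails.

Does not hold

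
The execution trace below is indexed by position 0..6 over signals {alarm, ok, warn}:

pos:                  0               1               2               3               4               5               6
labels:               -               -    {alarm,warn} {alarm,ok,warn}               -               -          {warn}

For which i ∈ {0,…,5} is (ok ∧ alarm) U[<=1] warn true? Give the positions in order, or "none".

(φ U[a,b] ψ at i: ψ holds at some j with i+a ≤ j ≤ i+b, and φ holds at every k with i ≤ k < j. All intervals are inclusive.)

Evaluate at each i in [0,5]:
  i=0: ✗ (no rhs in [0,1])
  i=1: ✗ (lhs fails at k=1 before rhs at j=2)
  i=2: ✓ (rhs at j=2)
  i=3: ✓ (rhs at j=3)
  i=4: ✗ (no rhs in [4,5])
  i=5: ✗ (lhs fails at k=5 before rhs at j=6)

2, 3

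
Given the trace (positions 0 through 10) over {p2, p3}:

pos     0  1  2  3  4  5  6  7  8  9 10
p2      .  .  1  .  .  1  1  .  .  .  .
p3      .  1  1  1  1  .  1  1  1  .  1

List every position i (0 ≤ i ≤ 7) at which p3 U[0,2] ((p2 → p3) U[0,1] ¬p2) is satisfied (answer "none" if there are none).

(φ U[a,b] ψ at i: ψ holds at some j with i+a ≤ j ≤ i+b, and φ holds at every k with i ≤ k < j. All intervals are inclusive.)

0, 1, 2, 3, 4, 6, 7

Evaluate at each i in [0,7]:
  i=0: ✓ (rhs at j=0)
  i=1: ✓ (rhs at j=1)
  i=2: ✓ (rhs at j=2)
  i=3: ✓ (rhs at j=3)
  i=4: ✓ (rhs at j=4)
  i=5: ✗ (lhs fails at k=5 before rhs at j=6)
  i=6: ✓ (rhs at j=6)
  i=7: ✓ (rhs at j=7)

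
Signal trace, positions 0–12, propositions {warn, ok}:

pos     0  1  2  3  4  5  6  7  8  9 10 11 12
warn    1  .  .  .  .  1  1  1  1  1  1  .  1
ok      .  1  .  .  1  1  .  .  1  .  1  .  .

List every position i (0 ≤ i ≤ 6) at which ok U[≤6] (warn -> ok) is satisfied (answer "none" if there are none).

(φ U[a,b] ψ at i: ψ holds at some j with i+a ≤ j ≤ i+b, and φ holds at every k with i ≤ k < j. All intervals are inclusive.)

1, 2, 3, 4, 5

Evaluate at each i in [0,6]:
  i=0: ✗ (lhs fails at k=0 before rhs at j=1)
  i=1: ✓ (rhs at j=1)
  i=2: ✓ (rhs at j=2)
  i=3: ✓ (rhs at j=3)
  i=4: ✓ (rhs at j=4)
  i=5: ✓ (rhs at j=5)
  i=6: ✗ (lhs fails at k=6 before rhs at j=8)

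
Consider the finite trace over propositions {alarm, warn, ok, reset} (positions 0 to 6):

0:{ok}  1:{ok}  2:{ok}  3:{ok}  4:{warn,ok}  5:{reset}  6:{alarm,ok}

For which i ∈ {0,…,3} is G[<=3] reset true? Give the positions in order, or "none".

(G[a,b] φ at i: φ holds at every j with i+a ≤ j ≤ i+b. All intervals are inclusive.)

none

Evaluate at each i in [0,3]:
  i=0: ✗ (fails at j=0)
  i=1: ✗ (fails at j=1)
  i=2: ✗ (fails at j=2)
  i=3: ✗ (fails at j=3)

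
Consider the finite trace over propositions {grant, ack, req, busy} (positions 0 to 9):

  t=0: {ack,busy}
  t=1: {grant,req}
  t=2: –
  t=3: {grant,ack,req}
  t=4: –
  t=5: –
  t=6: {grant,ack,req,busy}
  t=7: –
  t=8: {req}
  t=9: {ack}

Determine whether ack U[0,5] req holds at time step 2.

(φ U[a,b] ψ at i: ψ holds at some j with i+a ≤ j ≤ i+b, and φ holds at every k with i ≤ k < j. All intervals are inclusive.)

Need some j in [2,7] with req, and ack at every k in [2,j-1].
  j=2: req false.
  j=3: req holds, but ack fails at k=2 → not this j.
  j=4: req false.
  j=5: req false.
  j=6: req holds, but ack fails at k=2 → not this j.
  j=7: req false.
No j in the window works → until fails.

False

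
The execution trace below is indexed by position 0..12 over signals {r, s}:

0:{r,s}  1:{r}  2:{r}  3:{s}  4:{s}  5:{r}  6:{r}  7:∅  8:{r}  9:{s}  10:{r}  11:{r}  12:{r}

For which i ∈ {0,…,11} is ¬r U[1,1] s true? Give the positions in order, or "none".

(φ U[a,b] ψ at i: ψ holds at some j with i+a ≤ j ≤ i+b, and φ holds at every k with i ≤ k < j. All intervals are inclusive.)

3

Evaluate at each i in [0,11]:
  i=0: ✗ (no rhs in [1,1])
  i=1: ✗ (no rhs in [2,2])
  i=2: ✗ (lhs fails at k=2 before rhs at j=3)
  i=3: ✓ (rhs at j=4; lhs holds on [3,3])
  i=4: ✗ (no rhs in [5,5])
  i=5: ✗ (no rhs in [6,6])
  i=6: ✗ (no rhs in [7,7])
  i=7: ✗ (no rhs in [8,8])
  i=8: ✗ (lhs fails at k=8 before rhs at j=9)
  i=9: ✗ (no rhs in [10,10])
  i=10: ✗ (no rhs in [11,11])
  i=11: ✗ (no rhs in [12,12])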